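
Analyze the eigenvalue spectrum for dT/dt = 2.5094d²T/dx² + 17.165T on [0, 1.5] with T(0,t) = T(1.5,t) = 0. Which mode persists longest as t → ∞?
Eigenvalues: λₙ = 2.5094n²π²/1.5² - 17.165.
First three modes:
  n=1: λ₁ = 2.5094π²/1.5² - 17.165 ≈ -6.158
  n=2: λ₂ = 10.0376π²/1.5² - 17.165 ≈ 26.865
  n=3: λ₃ = 22.5846π²/1.5² - 17.165 ≈ 81.902
Since 2.5094π²/1.5² ≈ 11.007 < 17.165, λ₁ < 0.
The n=1 mode grows fastest (−λₙ is largest for n=1) → dominates.
Asymptotic: T ~ c₁ sin(πx/1.5) e^{6.158t} (exponential growth at rate −λ₁ ≈ 6.158).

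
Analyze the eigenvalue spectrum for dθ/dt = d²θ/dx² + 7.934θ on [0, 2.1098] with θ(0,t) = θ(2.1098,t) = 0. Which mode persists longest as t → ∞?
Eigenvalues: λₙ = n²π²/2.1098² - 7.934.
First three modes:
  n=1: λ₁ = π²/2.1098² - 7.934 ≈ -5.717
  n=2: λ₂ = 4π²/2.1098² - 7.934 ≈ 0.935
  n=3: λ₃ = 9π²/2.1098² - 7.934 ≈ 12.021
Since π²/2.1098² ≈ 2.217 < 7.934, λ₁ < 0.
The n=1 mode grows fastest (−λₙ is largest for n=1) → dominates.
Asymptotic: θ ~ c₁ sin(πx/2.1098) e^{5.717t} (exponential growth at rate −λ₁ ≈ 5.717).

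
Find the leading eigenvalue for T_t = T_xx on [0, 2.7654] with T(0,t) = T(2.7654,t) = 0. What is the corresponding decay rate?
Eigenvalues: λₙ = n²π²/2.7654².
First three modes:
  n=1: λ₁ = π²/2.7654² ≈ 1.291
  n=2: λ₂ = 4π²/2.7654² ≈ 5.162 (4× faster decay)
  n=3: λ₃ = 9π²/2.7654² ≈ 11.615 (9× faster decay)
As t → ∞, higher modes decay exponentially faster. The n=1 mode dominates: T ~ c₁ sin(πx/2.7654) e^{-λ₁t}.
Decay rate: λ₁ = π²/2.7654² ≈ 1.291.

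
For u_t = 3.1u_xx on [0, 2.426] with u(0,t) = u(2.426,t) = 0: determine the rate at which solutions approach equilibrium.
Eigenvalues: λₙ = 3.1n²π²/2.426².
First three modes:
  n=1: λ₁ = 3.1π²/2.426² ≈ 5.199
  n=2: λ₂ = 12.4π²/2.426² ≈ 20.794 (4× faster decay)
  n=3: λ₃ = 27.9π²/2.426² ≈ 46.787 (9× faster decay)
As t → ∞, higher modes decay exponentially faster. The n=1 mode dominates: u ~ c₁ sin(πx/2.426) e^{-λ₁t}.
Decay rate: λ₁ = 3.1π²/2.426² ≈ 5.199.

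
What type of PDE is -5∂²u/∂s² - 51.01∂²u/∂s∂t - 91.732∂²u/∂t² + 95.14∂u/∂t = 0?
With A = -5, B = -51.01, C = -91.732, the discriminant is 767.3801. This is a hyperbolic PDE.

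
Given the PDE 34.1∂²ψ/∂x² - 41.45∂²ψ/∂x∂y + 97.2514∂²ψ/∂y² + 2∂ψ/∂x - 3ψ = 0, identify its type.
The second-order coefficients are A = 34.1, B = -41.45, C = 97.2514. Since B² - 4AC = -11546.98846 < 0, this is an elliptic PDE.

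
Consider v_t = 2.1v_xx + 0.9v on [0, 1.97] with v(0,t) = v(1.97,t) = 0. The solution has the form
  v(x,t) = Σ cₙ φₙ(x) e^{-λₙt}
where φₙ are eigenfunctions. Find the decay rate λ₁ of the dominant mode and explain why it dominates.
Eigenvalues: λₙ = 2.1n²π²/1.97² - 0.9.
First three modes:
  n=1: λ₁ = 2.1π²/1.97² - 0.9 ≈ 4.441
  n=2: λ₂ = 8.4π²/1.97² - 0.9 ≈ 20.462
  n=3: λ₃ = 18.9π²/1.97² - 0.9 ≈ 47.165
Since 2.1π²/1.97² ≈ 5.341 > 0.9, all λₙ > 0.
The n=1 mode decays slowest → dominates as t → ∞.
Asymptotic: v ~ c₁ sin(πx/1.97) e^{-λ₁t} with decay rate λ₁ ≈ 4.441.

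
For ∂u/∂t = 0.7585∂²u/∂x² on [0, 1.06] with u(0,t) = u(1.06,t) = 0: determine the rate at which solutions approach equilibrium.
Eigenvalues: λₙ = 0.7585n²π²/1.06².
First three modes:
  n=1: λ₁ = 0.7585π²/1.06² ≈ 6.663
  n=2: λ₂ = 3.034π²/1.06² ≈ 26.65 (4× faster decay)
  n=3: λ₃ = 6.8265π²/1.06² ≈ 59.963 (9× faster decay)
As t → ∞, higher modes decay exponentially faster. The n=1 mode dominates: u ~ c₁ sin(πx/1.06) e^{-λ₁t}.
Decay rate: λ₁ = 0.7585π²/1.06² ≈ 6.663.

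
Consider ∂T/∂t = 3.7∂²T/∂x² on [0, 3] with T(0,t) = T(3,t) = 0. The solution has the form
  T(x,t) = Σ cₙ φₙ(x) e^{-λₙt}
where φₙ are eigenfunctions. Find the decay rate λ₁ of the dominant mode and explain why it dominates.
Eigenvalues: λₙ = 3.7n²π²/3².
First three modes:
  n=1: λ₁ = 3.7π²/3² ≈ 4.058
  n=2: λ₂ = 14.8π²/3² ≈ 16.23 (4× faster decay)
  n=3: λ₃ = 33.3π²/3² ≈ 36.518 (9× faster decay)
As t → ∞, higher modes decay exponentially faster. The n=1 mode dominates: T ~ c₁ sin(πx/3) e^{-λ₁t}.
Decay rate: λ₁ = 3.7π²/3² ≈ 4.058.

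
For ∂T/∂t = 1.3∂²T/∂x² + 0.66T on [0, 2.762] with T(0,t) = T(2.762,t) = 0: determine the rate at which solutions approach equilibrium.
Eigenvalues: λₙ = 1.3n²π²/2.762² - 0.66.
First three modes:
  n=1: λ₁ = 1.3π²/2.762² - 0.66 ≈ 1.022
  n=2: λ₂ = 5.2π²/2.762² - 0.66 ≈ 6.068
  n=3: λ₃ = 11.7π²/2.762² - 0.66 ≈ 14.477
Since 1.3π²/2.762² ≈ 1.682 > 0.66, all λₙ > 0.
The n=1 mode decays slowest → dominates as t → ∞.
Asymptotic: T ~ c₁ sin(πx/2.762) e^{-λ₁t} with decay rate λ₁ ≈ 1.022.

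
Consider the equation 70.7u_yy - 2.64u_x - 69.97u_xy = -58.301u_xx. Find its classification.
Rewriting in standard form: 58.301u_xx - 69.97u_xy + 70.7u_yy - 2.64u_x = 0. Elliptic. (A = 58.301, B = -69.97, C = 70.7 gives B² - 4AC = -11591.7219.)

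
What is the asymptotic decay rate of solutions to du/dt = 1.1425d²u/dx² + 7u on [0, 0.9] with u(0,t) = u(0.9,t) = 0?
Eigenvalues: λₙ = 1.1425n²π²/0.9² - 7.
First three modes:
  n=1: λ₁ = 1.1425π²/0.9² - 7 ≈ 6.921
  n=2: λ₂ = 4.57π²/0.9² - 7 ≈ 48.684
  n=3: λ₃ = 10.2825π²/0.9² - 7 ≈ 118.289
Since 1.1425π²/0.9² ≈ 13.921 > 7, all λₙ > 0.
The n=1 mode decays slowest → dominates as t → ∞.
Asymptotic: u ~ c₁ sin(πx/0.9) e^{-λ₁t} with decay rate λ₁ ≈ 6.921.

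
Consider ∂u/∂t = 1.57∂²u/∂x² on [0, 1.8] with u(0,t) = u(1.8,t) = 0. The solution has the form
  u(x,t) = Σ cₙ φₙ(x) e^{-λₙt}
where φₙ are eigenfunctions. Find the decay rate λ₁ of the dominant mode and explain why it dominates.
Eigenvalues: λₙ = 1.57n²π²/1.8².
First three modes:
  n=1: λ₁ = 1.57π²/1.8² ≈ 4.782
  n=2: λ₂ = 6.28π²/1.8² ≈ 19.13 (4× faster decay)
  n=3: λ₃ = 14.13π²/1.8² ≈ 43.042 (9× faster decay)
As t → ∞, higher modes decay exponentially faster. The n=1 mode dominates: u ~ c₁ sin(πx/1.8) e^{-λ₁t}.
Decay rate: λ₁ = 1.57π²/1.8² ≈ 4.782.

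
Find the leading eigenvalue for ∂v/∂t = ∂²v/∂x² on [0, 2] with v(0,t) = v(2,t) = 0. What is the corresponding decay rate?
Eigenvalues: λₙ = n²π²/2².
First three modes:
  n=1: λ₁ = π²/2² ≈ 2.467
  n=2: λ₂ = 4π²/2² ≈ 9.87 (4× faster decay)
  n=3: λ₃ = 9π²/2² ≈ 22.207 (9× faster decay)
As t → ∞, higher modes decay exponentially faster. The n=1 mode dominates: v ~ c₁ sin(πx/2) e^{-λ₁t}.
Decay rate: λ₁ = π²/2² ≈ 2.467.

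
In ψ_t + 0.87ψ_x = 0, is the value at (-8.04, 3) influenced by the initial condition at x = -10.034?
No. Only data at x = -10.65 affects (-8.04, 3). Advection has one-way propagation along characteristics.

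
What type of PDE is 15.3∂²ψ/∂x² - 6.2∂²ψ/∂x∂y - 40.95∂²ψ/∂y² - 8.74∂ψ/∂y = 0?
With A = 15.3, B = -6.2, C = -40.95, the discriminant is 2544.58. This is a hyperbolic PDE.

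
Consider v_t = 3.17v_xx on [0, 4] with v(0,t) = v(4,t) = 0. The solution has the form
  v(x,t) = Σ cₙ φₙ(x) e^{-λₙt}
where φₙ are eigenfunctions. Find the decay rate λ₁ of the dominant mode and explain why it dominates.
Eigenvalues: λₙ = 3.17n²π²/4².
First three modes:
  n=1: λ₁ = 3.17π²/4² ≈ 1.955
  n=2: λ₂ = 12.68π²/4² ≈ 7.822 (4× faster decay)
  n=3: λ₃ = 28.53π²/4² ≈ 17.599 (9× faster decay)
As t → ∞, higher modes decay exponentially faster. The n=1 mode dominates: v ~ c₁ sin(πx/4) e^{-λ₁t}.
Decay rate: λ₁ = 3.17π²/4² ≈ 1.955.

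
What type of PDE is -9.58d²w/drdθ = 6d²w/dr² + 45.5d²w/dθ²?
Rewriting in standard form: -6d²w/dr² - 9.58d²w/drdθ - 45.5d²w/dθ² = 0. With A = -6, B = -9.58, C = -45.5, the discriminant is -1000.2236. This is an elliptic PDE.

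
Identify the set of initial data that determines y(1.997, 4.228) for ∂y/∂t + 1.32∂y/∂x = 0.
A single point: x = -3.58396. The characteristic through (1.997, 4.228) is x - 1.32t = const, so x = 1.997 - 1.32·4.228 = -3.58396.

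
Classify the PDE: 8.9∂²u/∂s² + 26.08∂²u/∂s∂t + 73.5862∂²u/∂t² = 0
A = 8.9, B = 26.08, C = 73.5862. Discriminant B² - 4AC = -1939.50232. Since -1939.50232 < 0, elliptic.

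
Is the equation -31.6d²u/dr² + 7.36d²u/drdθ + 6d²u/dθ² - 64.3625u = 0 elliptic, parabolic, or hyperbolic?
Computing B² - 4AC with A = -31.6, B = 7.36, C = 6: discriminant = 812.5696 (positive). Answer: hyperbolic.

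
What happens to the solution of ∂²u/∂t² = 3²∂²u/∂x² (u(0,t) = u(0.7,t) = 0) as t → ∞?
u oscillates (no decay). Energy is conserved; the solution oscillates indefinitely as standing waves.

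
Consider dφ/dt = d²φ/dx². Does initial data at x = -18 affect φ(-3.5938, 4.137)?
Yes, for any finite x. The heat equation has infinite propagation speed, so all initial data affects all points at any t > 0.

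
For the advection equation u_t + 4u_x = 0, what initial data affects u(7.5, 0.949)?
A single point: x = 3.704. The characteristic through (7.5, 0.949) is x - 4t = const, so x = 7.5 - 4·0.949 = 3.704.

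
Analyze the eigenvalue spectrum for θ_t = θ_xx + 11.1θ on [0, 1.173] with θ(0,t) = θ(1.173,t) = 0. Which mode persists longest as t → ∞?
Eigenvalues: λₙ = n²π²/1.173² - 11.1.
First three modes:
  n=1: λ₁ = π²/1.173² - 11.1 ≈ -3.927
  n=2: λ₂ = 4π²/1.173² - 11.1 ≈ 17.592
  n=3: λ₃ = 9π²/1.173² - 11.1 ≈ 53.457
Since π²/1.173² ≈ 7.173 < 11.1, λ₁ < 0.
The n=1 mode grows fastest (−λₙ is largest for n=1) → dominates.
Asymptotic: θ ~ c₁ sin(πx/1.173) e^{3.927t} (exponential growth at rate −λ₁ ≈ 3.927).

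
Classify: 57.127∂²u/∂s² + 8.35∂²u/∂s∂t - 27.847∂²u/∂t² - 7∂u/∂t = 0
Hyperbolic (discriminant = 6432.984776).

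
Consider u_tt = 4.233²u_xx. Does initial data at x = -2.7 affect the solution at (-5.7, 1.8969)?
Yes. The domain of dependence is [-13.7295777, 2.3295777], and -2.7 ∈ [-13.7295777, 2.3295777].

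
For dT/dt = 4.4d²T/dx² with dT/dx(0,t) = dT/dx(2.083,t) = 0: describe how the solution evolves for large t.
T → constant (steady state). Heat is conserved (no flux at boundaries); solution approaches the spatial average.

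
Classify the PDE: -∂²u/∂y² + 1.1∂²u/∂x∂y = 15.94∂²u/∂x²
Rewriting in standard form: -15.94∂²u/∂x² + 1.1∂²u/∂x∂y - ∂²u/∂y² = 0. A = -15.94, B = 1.1, C = -1. Discriminant B² - 4AC = -62.55. Since -62.55 < 0, elliptic.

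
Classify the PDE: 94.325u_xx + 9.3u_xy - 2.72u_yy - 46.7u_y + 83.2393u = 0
A = 94.325, B = 9.3, C = -2.72. Discriminant B² - 4AC = 1112.746. Since 1112.746 > 0, hyperbolic.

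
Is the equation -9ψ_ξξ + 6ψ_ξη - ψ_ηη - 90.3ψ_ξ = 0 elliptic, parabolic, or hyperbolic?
Computing B² - 4AC with A = -9, B = 6, C = -1: discriminant = 0 (zero). Answer: parabolic.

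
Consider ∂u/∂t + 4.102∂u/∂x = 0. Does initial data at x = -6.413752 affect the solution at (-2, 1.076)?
Yes. The characteristic through (-2, 1.076) passes through x = -6.413752.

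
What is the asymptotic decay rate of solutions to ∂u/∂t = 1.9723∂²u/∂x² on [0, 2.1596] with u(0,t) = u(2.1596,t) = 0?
Eigenvalues: λₙ = 1.9723n²π²/2.1596².
First three modes:
  n=1: λ₁ = 1.9723π²/2.1596² ≈ 4.174
  n=2: λ₂ = 7.8892π²/2.1596² ≈ 16.695 (4× faster decay)
  n=3: λ₃ = 17.7507π²/2.1596² ≈ 37.564 (9× faster decay)
As t → ∞, higher modes decay exponentially faster. The n=1 mode dominates: u ~ c₁ sin(πx/2.1596) e^{-λ₁t}.
Decay rate: λ₁ = 1.9723π²/2.1596² ≈ 4.174.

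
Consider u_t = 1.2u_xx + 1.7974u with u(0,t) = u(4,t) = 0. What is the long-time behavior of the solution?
As t → ∞, u grows unboundedly. Reaction dominates diffusion (r=1.7974 > κπ²/L²≈0.74); solution grows exponentially.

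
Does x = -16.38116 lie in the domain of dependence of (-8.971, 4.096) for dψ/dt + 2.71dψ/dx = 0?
No. Only data at x = -20.07116 affects (-8.971, 4.096). Advection has one-way propagation along characteristics.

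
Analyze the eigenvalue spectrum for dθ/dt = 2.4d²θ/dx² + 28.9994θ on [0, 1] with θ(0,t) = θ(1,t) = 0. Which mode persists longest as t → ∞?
Eigenvalues: λₙ = 2.4n²π²/1² - 28.9994.
First three modes:
  n=1: λ₁ = 2.4π² - 28.9994 ≈ -5.312
  n=2: λ₂ = 9.6π² - 28.9994 ≈ 65.749
  n=3: λ₃ = 21.6π² - 28.9994 ≈ 184.184
Since 2.4π² ≈ 23.687 < 28.9994, λ₁ < 0.
The n=1 mode grows fastest (−λₙ is largest for n=1) → dominates.
Asymptotic: θ ~ c₁ sin(πx/1) e^{5.312t} (exponential growth at rate −λ₁ ≈ 5.312).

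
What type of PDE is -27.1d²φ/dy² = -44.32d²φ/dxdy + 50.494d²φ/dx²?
Rewriting in standard form: -50.494d²φ/dx² + 44.32d²φ/dxdy - 27.1d²φ/dy² = 0. With A = -50.494, B = 44.32, C = -27.1, the discriminant is -3509.2872. This is an elliptic PDE.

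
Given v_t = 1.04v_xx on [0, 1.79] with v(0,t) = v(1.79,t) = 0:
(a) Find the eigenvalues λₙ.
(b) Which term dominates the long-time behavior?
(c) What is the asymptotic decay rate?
Eigenvalues: λₙ = 1.04n²π²/1.79².
First three modes:
  n=1: λ₁ = 1.04π²/1.79² ≈ 3.204
  n=2: λ₂ = 4.16π²/1.79² ≈ 12.814 (4× faster decay)
  n=3: λ₃ = 9.36π²/1.79² ≈ 28.832 (9× faster decay)
As t → ∞, higher modes decay exponentially faster. The n=1 mode dominates: v ~ c₁ sin(πx/1.79) e^{-λ₁t}.
Decay rate: λ₁ = 1.04π²/1.79² ≈ 3.204.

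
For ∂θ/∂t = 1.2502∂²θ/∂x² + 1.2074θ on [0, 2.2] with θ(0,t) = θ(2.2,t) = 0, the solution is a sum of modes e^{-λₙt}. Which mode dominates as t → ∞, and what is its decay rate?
Eigenvalues: λₙ = 1.2502n²π²/2.2² - 1.2074.
First three modes:
  n=1: λ₁ = 1.2502π²/2.2² - 1.2074 ≈ 1.342
  n=2: λ₂ = 5.0008π²/2.2² - 1.2074 ≈ 8.99
  n=3: λ₃ = 11.2518π²/2.2² - 1.2074 ≈ 21.737
Since 1.2502π²/2.2² ≈ 2.549 > 1.2074, all λₙ > 0.
The n=1 mode decays slowest → dominates as t → ∞.
Asymptotic: θ ~ c₁ sin(πx/2.2) e^{-λ₁t} with decay rate λ₁ ≈ 1.342.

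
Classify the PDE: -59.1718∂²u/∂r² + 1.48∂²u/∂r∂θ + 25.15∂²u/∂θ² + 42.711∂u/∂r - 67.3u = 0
A = -59.1718, B = 1.48, C = 25.15. Discriminant B² - 4AC = 5954.87348. Since 5954.87348 > 0, hyperbolic.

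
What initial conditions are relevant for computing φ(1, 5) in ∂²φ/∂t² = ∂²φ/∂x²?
Domain of dependence: [-4, 6]. Signals travel at speed 1, so data within |x - 1| ≤ 1·5 = 5 can reach the point.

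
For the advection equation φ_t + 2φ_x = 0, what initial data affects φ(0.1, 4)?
A single point: x = -7.9. The characteristic through (0.1, 4) is x - 2t = const, so x = 0.1 - 2·4 = -7.9.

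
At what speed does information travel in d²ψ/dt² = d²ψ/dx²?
Speed = 1. Information travels along characteristics x = x₀ ± 1t.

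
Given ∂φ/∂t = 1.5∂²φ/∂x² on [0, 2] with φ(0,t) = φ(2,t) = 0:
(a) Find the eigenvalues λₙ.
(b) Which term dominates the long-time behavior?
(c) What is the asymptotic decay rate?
Eigenvalues: λₙ = 1.5n²π²/2².
First three modes:
  n=1: λ₁ = 1.5π²/2² ≈ 3.701
  n=2: λ₂ = 6π²/2² ≈ 14.804 (4× faster decay)
  n=3: λ₃ = 13.5π²/2² ≈ 33.31 (9× faster decay)
As t → ∞, higher modes decay exponentially faster. The n=1 mode dominates: φ ~ c₁ sin(πx/2) e^{-λ₁t}.
Decay rate: λ₁ = 1.5π²/2² ≈ 3.701.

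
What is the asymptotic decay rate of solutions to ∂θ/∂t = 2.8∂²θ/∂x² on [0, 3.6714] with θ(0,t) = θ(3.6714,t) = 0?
Eigenvalues: λₙ = 2.8n²π²/3.6714².
First three modes:
  n=1: λ₁ = 2.8π²/3.6714² ≈ 2.05
  n=2: λ₂ = 11.2π²/3.6714² ≈ 8.201 (4× faster decay)
  n=3: λ₃ = 25.2π²/3.6714² ≈ 18.452 (9× faster decay)
As t → ∞, higher modes decay exponentially faster. The n=1 mode dominates: θ ~ c₁ sin(πx/3.6714) e^{-λ₁t}.
Decay rate: λ₁ = 2.8π²/3.6714² ≈ 2.05.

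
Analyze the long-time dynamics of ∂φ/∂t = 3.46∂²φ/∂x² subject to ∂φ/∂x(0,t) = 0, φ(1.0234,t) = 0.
Long-time behavior: φ → 0. Heat escapes through the Dirichlet boundary.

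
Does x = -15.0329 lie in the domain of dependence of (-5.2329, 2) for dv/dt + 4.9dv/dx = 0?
Yes. The characteristic through (-5.2329, 2) passes through x = -15.0329.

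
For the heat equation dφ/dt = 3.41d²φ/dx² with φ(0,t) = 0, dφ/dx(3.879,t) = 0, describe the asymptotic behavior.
φ → 0. Heat escapes through the Dirichlet boundary.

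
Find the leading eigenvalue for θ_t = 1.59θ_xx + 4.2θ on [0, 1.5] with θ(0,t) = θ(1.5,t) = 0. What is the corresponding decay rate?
Eigenvalues: λₙ = 1.59n²π²/1.5² - 4.2.
First three modes:
  n=1: λ₁ = 1.59π²/1.5² - 4.2 ≈ 2.775
  n=2: λ₂ = 6.36π²/1.5² - 4.2 ≈ 23.698
  n=3: λ₃ = 14.31π²/1.5² - 4.2 ≈ 58.571
Since 1.59π²/1.5² ≈ 6.975 > 4.2, all λₙ > 0.
The n=1 mode decays slowest → dominates as t → ∞.
Asymptotic: θ ~ c₁ sin(πx/1.5) e^{-λ₁t} with decay rate λ₁ ≈ 2.775.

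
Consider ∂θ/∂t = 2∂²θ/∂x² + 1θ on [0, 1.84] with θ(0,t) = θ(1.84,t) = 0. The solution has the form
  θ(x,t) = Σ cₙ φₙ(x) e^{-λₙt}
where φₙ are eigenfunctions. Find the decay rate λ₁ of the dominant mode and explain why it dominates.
Eigenvalues: λₙ = 2n²π²/1.84² - 1.
First three modes:
  n=1: λ₁ = 2π²/1.84² - 1 ≈ 4.83
  n=2: λ₂ = 8π²/1.84² - 1 ≈ 22.321
  n=3: λ₃ = 18π²/1.84² - 1 ≈ 51.473
Since 2π²/1.84² ≈ 5.83 > 1, all λₙ > 0.
The n=1 mode decays slowest → dominates as t → ∞.
Asymptotic: θ ~ c₁ sin(πx/1.84) e^{-λ₁t} with decay rate λ₁ ≈ 4.83.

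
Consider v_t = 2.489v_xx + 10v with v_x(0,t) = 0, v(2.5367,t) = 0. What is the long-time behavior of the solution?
As t → ∞, v grows unboundedly. Reaction dominates diffusion (r=10 > κπ²/(4L²)≈0.95); solution grows exponentially.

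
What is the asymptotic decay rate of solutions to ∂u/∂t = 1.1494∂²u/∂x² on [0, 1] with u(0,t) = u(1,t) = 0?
Eigenvalues: λₙ = 1.1494n²π².
First three modes:
  n=1: λ₁ = 1.1494π² ≈ 11.344
  n=2: λ₂ = 4.5976π² ≈ 45.376 (4× faster decay)
  n=3: λ₃ = 10.3446π² ≈ 102.097 (9× faster decay)
As t → ∞, higher modes decay exponentially faster. The n=1 mode dominates: u ~ c₁ sin(πx) e^{-λ₁t}.
Decay rate: λ₁ = 1.1494π² ≈ 11.344.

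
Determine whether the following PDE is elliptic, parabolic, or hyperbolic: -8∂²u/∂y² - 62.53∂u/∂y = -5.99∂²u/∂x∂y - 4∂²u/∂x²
Rewriting in standard form: 4∂²u/∂x² + 5.99∂²u/∂x∂y - 8∂²u/∂y² - 62.53∂u/∂y = 0. Coefficients: A = 4, B = 5.99, C = -8. B² - 4AC = 163.8801, which is positive, so the equation is hyperbolic.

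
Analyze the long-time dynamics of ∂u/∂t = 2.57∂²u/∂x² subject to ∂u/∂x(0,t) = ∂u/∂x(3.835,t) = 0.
Long-time behavior: u → constant (steady state). Heat is conserved (no flux at boundaries); solution approaches the spatial average.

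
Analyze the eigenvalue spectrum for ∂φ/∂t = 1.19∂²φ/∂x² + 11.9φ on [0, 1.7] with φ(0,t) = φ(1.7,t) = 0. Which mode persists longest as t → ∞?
Eigenvalues: λₙ = 1.19n²π²/1.7² - 11.9.
First three modes:
  n=1: λ₁ = 1.19π²/1.7² - 11.9 ≈ -7.836
  n=2: λ₂ = 4.76π²/1.7² - 11.9 ≈ 4.356
  n=3: λ₃ = 10.71π²/1.7² - 11.9 ≈ 24.676
Since 1.19π²/1.7² ≈ 4.064 < 11.9, λ₁ < 0.
The n=1 mode grows fastest (−λₙ is largest for n=1) → dominates.
Asymptotic: φ ~ c₁ sin(πx/1.7) e^{7.836t} (exponential growth at rate −λ₁ ≈ 7.836).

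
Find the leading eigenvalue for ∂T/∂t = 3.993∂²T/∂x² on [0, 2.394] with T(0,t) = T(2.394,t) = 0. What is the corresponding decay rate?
Eigenvalues: λₙ = 3.993n²π²/2.394².
First three modes:
  n=1: λ₁ = 3.993π²/2.394² ≈ 6.876
  n=2: λ₂ = 15.972π²/2.394² ≈ 27.505 (4× faster decay)
  n=3: λ₃ = 35.937π²/2.394² ≈ 61.886 (9× faster decay)
As t → ∞, higher modes decay exponentially faster. The n=1 mode dominates: T ~ c₁ sin(πx/2.394) e^{-λ₁t}.
Decay rate: λ₁ = 3.993π²/2.394² ≈ 6.876.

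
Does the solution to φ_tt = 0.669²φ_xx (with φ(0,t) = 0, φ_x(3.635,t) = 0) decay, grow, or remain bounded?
φ oscillates (no decay). Energy is conserved; the solution oscillates indefinitely as standing waves.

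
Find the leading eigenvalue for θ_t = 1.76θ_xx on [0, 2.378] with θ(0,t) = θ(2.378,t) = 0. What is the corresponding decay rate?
Eigenvalues: λₙ = 1.76n²π²/2.378².
First three modes:
  n=1: λ₁ = 1.76π²/2.378² ≈ 3.072
  n=2: λ₂ = 7.04π²/2.378² ≈ 12.287 (4× faster decay)
  n=3: λ₃ = 15.84π²/2.378² ≈ 27.646 (9× faster decay)
As t → ∞, higher modes decay exponentially faster. The n=1 mode dominates: θ ~ c₁ sin(πx/2.378) e^{-λ₁t}.
Decay rate: λ₁ = 1.76π²/2.378² ≈ 3.072.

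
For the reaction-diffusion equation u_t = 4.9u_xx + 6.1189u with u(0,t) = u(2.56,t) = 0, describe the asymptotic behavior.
u → 0. Diffusion dominates reaction (r=6.1189 < κπ²/L²≈7.38); solution decays.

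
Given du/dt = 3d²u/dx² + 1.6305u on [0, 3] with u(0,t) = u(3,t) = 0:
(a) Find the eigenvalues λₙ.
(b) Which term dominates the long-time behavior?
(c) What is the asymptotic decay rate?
Eigenvalues: λₙ = 3n²π²/3² - 1.6305.
First three modes:
  n=1: λ₁ = 3π²/3² - 1.6305 ≈ 1.659
  n=2: λ₂ = 12π²/3² - 1.6305 ≈ 11.529
  n=3: λ₃ = 27π²/3² - 1.6305 ≈ 27.978
Since 3π²/3² ≈ 3.29 > 1.6305, all λₙ > 0.
The n=1 mode decays slowest → dominates as t → ∞.
Asymptotic: u ~ c₁ sin(πx/3) e^{-λ₁t} with decay rate λ₁ ≈ 1.659.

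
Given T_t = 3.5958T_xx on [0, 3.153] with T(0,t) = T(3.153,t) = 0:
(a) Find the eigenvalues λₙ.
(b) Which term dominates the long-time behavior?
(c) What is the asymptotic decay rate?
Eigenvalues: λₙ = 3.5958n²π²/3.153².
First three modes:
  n=1: λ₁ = 3.5958π²/3.153² ≈ 3.57
  n=2: λ₂ = 14.3832π²/3.153² ≈ 14.279 (4× faster decay)
  n=3: λ₃ = 32.3622π²/3.153² ≈ 32.128 (9× faster decay)
As t → ∞, higher modes decay exponentially faster. The n=1 mode dominates: T ~ c₁ sin(πx/3.153) e^{-λ₁t}.
Decay rate: λ₁ = 3.5958π²/3.153² ≈ 3.57.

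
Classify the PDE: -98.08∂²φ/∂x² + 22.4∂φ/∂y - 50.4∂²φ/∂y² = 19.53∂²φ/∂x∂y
Rewriting in standard form: -98.08∂²φ/∂x² - 19.53∂²φ/∂x∂y - 50.4∂²φ/∂y² + 22.4∂φ/∂y = 0. A = -98.08, B = -19.53, C = -50.4. Discriminant B² - 4AC = -19391.5071. Since -19391.5071 < 0, elliptic.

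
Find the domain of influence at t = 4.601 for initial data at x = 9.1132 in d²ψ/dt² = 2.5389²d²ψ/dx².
Domain of influence: [-2.5682789, 20.7946789]. Data at x = 9.1132 spreads outward at speed 2.5389.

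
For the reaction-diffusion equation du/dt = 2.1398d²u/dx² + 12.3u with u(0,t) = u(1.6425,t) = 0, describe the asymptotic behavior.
u grows unboundedly. Reaction dominates diffusion (r=12.3 > κπ²/L²≈7.83); solution grows exponentially.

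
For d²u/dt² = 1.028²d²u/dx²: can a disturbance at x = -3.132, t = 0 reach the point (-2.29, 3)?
Yes. The domain of dependence is [-5.374, 0.794], and -3.132 ∈ [-5.374, 0.794].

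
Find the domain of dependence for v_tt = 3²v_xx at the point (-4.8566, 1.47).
Domain of dependence: [-9.2666, -0.4466]. Signals travel at speed 3, so data within |x - -4.8566| ≤ 3·1.47 = 4.41 can reach the point.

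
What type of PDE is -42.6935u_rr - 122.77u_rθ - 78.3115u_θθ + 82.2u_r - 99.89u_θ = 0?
With A = -42.6935, B = -122.77, C = -78.3115, the discriminant is 1698.904799. This is a hyperbolic PDE.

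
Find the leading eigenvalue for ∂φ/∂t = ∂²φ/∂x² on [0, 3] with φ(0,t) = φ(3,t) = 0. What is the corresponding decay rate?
Eigenvalues: λₙ = n²π²/3².
First three modes:
  n=1: λ₁ = π²/3² ≈ 1.097
  n=2: λ₂ = 4π²/3² ≈ 4.386 (4× faster decay)
  n=3: λ₃ = 9π²/3² ≈ 9.87 (9× faster decay)
As t → ∞, higher modes decay exponentially faster. The n=1 mode dominates: φ ~ c₁ sin(πx/3) e^{-λ₁t}.
Decay rate: λ₁ = π²/3² ≈ 1.097.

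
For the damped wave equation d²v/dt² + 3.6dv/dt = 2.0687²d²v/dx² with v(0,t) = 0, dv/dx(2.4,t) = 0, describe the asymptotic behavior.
v → 0. Damping (γ=3.6) dissipates energy; oscillations decay exponentially.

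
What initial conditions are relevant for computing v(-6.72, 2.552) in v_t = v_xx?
The entire real line. The heat equation has infinite propagation speed: any initial disturbance instantly affects all points (though exponentially small far away).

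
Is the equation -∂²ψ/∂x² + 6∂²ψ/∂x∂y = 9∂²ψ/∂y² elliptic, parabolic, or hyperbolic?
Rewriting in standard form: -∂²ψ/∂x² + 6∂²ψ/∂x∂y - 9∂²ψ/∂y² = 0. Computing B² - 4AC with A = -1, B = 6, C = -9: discriminant = 0 (zero). Answer: parabolic.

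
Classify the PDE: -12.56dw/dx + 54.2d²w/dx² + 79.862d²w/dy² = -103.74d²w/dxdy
Rewriting in standard form: 54.2d²w/dx² + 103.74d²w/dxdy + 79.862d²w/dy² - 12.56dw/dx = 0. A = 54.2, B = 103.74, C = 79.862. Discriminant B² - 4AC = -6552.094. Since -6552.094 < 0, elliptic.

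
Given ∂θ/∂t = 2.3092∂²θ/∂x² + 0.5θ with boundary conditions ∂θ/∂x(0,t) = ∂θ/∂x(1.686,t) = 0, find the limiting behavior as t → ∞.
θ grows unboundedly. With Neumann BCs the constant mode has diffusion eigenvalue 0, so any r > 0 makes it grow like e^(0.5t); solution grows exponentially.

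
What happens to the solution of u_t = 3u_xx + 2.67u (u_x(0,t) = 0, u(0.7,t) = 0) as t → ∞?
u → 0. Diffusion dominates reaction (r=2.67 < κπ²/(4L²)≈15.11); solution decays.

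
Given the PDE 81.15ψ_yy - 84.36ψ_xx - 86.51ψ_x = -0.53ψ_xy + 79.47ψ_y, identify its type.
Rewriting in standard form: -84.36ψ_xx + 0.53ψ_xy + 81.15ψ_yy - 86.51ψ_x - 79.47ψ_y = 0. The second-order coefficients are A = -84.36, B = 0.53, C = 81.15. Since B² - 4AC = 27383.5369 > 0, this is a hyperbolic PDE.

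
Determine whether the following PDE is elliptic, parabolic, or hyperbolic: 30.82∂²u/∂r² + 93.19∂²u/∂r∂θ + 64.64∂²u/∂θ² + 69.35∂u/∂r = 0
Coefficients: A = 30.82, B = 93.19, C = 64.64. B² - 4AC = 715.5569, which is positive, so the equation is hyperbolic.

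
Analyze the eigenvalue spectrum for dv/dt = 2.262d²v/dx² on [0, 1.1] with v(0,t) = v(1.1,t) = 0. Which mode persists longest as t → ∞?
Eigenvalues: λₙ = 2.262n²π²/1.1².
First three modes:
  n=1: λ₁ = 2.262π²/1.1² ≈ 18.45
  n=2: λ₂ = 9.048π²/1.1² ≈ 73.802 (4× faster decay)
  n=3: λ₃ = 20.358π²/1.1² ≈ 166.054 (9× faster decay)
As t → ∞, higher modes decay exponentially faster. The n=1 mode dominates: v ~ c₁ sin(πx/1.1) e^{-λ₁t}.
Decay rate: λ₁ = 2.262π²/1.1² ≈ 18.45.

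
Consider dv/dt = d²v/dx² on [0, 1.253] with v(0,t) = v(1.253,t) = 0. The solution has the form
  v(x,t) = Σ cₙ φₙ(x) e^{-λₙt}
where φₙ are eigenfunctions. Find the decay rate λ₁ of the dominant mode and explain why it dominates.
Eigenvalues: λₙ = n²π²/1.253².
First three modes:
  n=1: λ₁ = π²/1.253² ≈ 6.286
  n=2: λ₂ = 4π²/1.253² ≈ 25.145 (4× faster decay)
  n=3: λ₃ = 9π²/1.253² ≈ 56.577 (9× faster decay)
As t → ∞, higher modes decay exponentially faster. The n=1 mode dominates: v ~ c₁ sin(πx/1.253) e^{-λ₁t}.
Decay rate: λ₁ = π²/1.253² ≈ 6.286.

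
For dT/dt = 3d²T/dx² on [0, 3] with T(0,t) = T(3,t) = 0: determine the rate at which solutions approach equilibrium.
Eigenvalues: λₙ = 3n²π²/3².
First three modes:
  n=1: λ₁ = 3π²/3² ≈ 3.29
  n=2: λ₂ = 12π²/3² ≈ 13.159 (4× faster decay)
  n=3: λ₃ = 27π²/3² ≈ 29.609 (9× faster decay)
As t → ∞, higher modes decay exponentially faster. The n=1 mode dominates: T ~ c₁ sin(πx/3) e^{-λ₁t}.
Decay rate: λ₁ = 3π²/3² ≈ 3.29.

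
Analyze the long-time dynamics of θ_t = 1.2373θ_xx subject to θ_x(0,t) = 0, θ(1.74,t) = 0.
Long-time behavior: θ → 0. Heat escapes through the Dirichlet boundary.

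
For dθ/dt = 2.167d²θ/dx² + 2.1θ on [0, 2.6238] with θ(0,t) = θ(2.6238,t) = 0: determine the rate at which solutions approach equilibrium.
Eigenvalues: λₙ = 2.167n²π²/2.6238² - 2.1.
First three modes:
  n=1: λ₁ = 2.167π²/2.6238² - 2.1 ≈ 1.007
  n=2: λ₂ = 8.668π²/2.6238² - 2.1 ≈ 10.327
  n=3: λ₃ = 19.503π²/2.6238² - 2.1 ≈ 25.86
Since 2.167π²/2.6238² ≈ 3.107 > 2.1, all λₙ > 0.
The n=1 mode decays slowest → dominates as t → ∞.
Asymptotic: θ ~ c₁ sin(πx/2.6238) e^{-λ₁t} with decay rate λ₁ ≈ 1.007.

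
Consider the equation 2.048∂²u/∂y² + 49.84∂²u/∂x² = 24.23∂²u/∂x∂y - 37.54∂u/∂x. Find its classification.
Rewriting in standard form: 49.84∂²u/∂x² - 24.23∂²u/∂x∂y + 2.048∂²u/∂y² + 37.54∂u/∂x = 0. Hyperbolic. (A = 49.84, B = -24.23, C = 2.048 gives B² - 4AC = 178.80362.)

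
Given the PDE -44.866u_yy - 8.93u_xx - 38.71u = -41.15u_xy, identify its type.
Rewriting in standard form: -8.93u_xx + 41.15u_xy - 44.866u_yy - 38.71u = 0. The second-order coefficients are A = -8.93, B = 41.15, C = -44.866. Since B² - 4AC = 90.70898 > 0, this is a hyperbolic PDE.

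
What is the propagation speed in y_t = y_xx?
Infinite. The heat equation is parabolic, not hyperbolic, so disturbances propagate instantly.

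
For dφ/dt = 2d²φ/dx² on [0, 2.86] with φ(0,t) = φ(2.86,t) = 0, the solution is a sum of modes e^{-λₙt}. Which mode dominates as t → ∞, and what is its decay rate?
Eigenvalues: λₙ = 2n²π²/2.86².
First three modes:
  n=1: λ₁ = 2π²/2.86² ≈ 2.413
  n=2: λ₂ = 8π²/2.86² ≈ 9.653 (4× faster decay)
  n=3: λ₃ = 18π²/2.86² ≈ 21.719 (9× faster decay)
As t → ∞, higher modes decay exponentially faster. The n=1 mode dominates: φ ~ c₁ sin(πx/2.86) e^{-λ₁t}.
Decay rate: λ₁ = 2π²/2.86² ≈ 2.413.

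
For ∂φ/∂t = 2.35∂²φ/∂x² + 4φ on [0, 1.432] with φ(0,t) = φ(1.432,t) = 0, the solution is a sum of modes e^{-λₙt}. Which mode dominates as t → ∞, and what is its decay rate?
Eigenvalues: λₙ = 2.35n²π²/1.432² - 4.
First three modes:
  n=1: λ₁ = 2.35π²/1.432² - 4 ≈ 7.31
  n=2: λ₂ = 9.4π²/1.432² - 4 ≈ 41.242
  n=3: λ₃ = 21.15π²/1.432² - 4 ≈ 97.794
Since 2.35π²/1.432² ≈ 11.31 > 4, all λₙ > 0.
The n=1 mode decays slowest → dominates as t → ∞.
Asymptotic: φ ~ c₁ sin(πx/1.432) e^{-λ₁t} with decay rate λ₁ ≈ 7.31.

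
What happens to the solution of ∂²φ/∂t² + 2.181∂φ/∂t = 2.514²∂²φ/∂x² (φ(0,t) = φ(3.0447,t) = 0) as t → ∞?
φ → 0. Damping (γ=2.181) dissipates energy; oscillations decay exponentially.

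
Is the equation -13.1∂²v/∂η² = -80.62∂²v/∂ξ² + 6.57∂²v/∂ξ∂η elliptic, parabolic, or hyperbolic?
Rewriting in standard form: 80.62∂²v/∂ξ² - 6.57∂²v/∂ξ∂η - 13.1∂²v/∂η² = 0. Computing B² - 4AC with A = 80.62, B = -6.57, C = -13.1: discriminant = 4267.6529 (positive). Answer: hyperbolic.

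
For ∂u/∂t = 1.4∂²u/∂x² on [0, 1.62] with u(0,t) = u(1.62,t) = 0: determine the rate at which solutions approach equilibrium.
Eigenvalues: λₙ = 1.4n²π²/1.62².
First three modes:
  n=1: λ₁ = 1.4π²/1.62² ≈ 5.265
  n=2: λ₂ = 5.6π²/1.62² ≈ 21.06 (4× faster decay)
  n=3: λ₃ = 12.6π²/1.62² ≈ 47.385 (9× faster decay)
As t → ∞, higher modes decay exponentially faster. The n=1 mode dominates: u ~ c₁ sin(πx/1.62) e^{-λ₁t}.
Decay rate: λ₁ = 1.4π²/1.62² ≈ 5.265.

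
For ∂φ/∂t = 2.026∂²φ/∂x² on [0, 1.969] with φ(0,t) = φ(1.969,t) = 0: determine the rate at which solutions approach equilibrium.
Eigenvalues: λₙ = 2.026n²π²/1.969².
First three modes:
  n=1: λ₁ = 2.026π²/1.969² ≈ 5.158
  n=2: λ₂ = 8.104π²/1.969² ≈ 20.63 (4× faster decay)
  n=3: λ₃ = 18.234π²/1.969² ≈ 46.418 (9× faster decay)
As t → ∞, higher modes decay exponentially faster. The n=1 mode dominates: φ ~ c₁ sin(πx/1.969) e^{-λ₁t}.
Decay rate: λ₁ = 2.026π²/1.969² ≈ 5.158.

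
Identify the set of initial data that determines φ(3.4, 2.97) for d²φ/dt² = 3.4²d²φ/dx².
Domain of dependence: [-6.698, 13.498]. Signals travel at speed 3.4, so data within |x - 3.4| ≤ 3.4·2.97 = 10.098 can reach the point.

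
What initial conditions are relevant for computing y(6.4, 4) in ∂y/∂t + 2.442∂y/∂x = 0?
A single point: x = -3.368. The characteristic through (6.4, 4) is x - 2.442t = const, so x = 6.4 - 2.442·4 = -3.368.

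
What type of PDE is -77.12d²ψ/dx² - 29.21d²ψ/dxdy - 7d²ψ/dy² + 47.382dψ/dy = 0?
With A = -77.12, B = -29.21, C = -7, the discriminant is -1306.1359. This is an elliptic PDE.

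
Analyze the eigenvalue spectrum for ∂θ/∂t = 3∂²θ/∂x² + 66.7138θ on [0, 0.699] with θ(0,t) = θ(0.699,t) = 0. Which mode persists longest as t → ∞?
Eigenvalues: λₙ = 3n²π²/0.699² - 66.7138.
First three modes:
  n=1: λ₁ = 3π²/0.699² - 66.7138 ≈ -6.115
  n=2: λ₂ = 12π²/0.699² - 66.7138 ≈ 175.683
  n=3: λ₃ = 27π²/0.699² - 66.7138 ≈ 478.679
Since 3π²/0.699² ≈ 60.599 < 66.7138, λ₁ < 0.
The n=1 mode grows fastest (−λₙ is largest for n=1) → dominates.
Asymptotic: θ ~ c₁ sin(πx/0.699) e^{6.115t} (exponential growth at rate −λ₁ ≈ 6.115).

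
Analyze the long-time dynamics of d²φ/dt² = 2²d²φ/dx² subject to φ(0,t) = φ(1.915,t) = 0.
Long-time behavior: φ oscillates (no decay). Energy is conserved; the solution oscillates indefinitely as standing waves.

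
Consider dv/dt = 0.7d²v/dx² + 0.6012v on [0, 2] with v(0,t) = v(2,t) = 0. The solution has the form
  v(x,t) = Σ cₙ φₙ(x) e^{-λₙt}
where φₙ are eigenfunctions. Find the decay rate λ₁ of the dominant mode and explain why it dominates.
Eigenvalues: λₙ = 0.7n²π²/2² - 0.6012.
First three modes:
  n=1: λ₁ = 0.7π²/2² - 0.6012 ≈ 1.126
  n=2: λ₂ = 2.8π²/2² - 0.6012 ≈ 6.308
  n=3: λ₃ = 6.3π²/2² - 0.6012 ≈ 14.943
Since 0.7π²/2² ≈ 1.727 > 0.6012, all λₙ > 0.
The n=1 mode decays slowest → dominates as t → ∞.
Asymptotic: v ~ c₁ sin(πx/2) e^{-λ₁t} with decay rate λ₁ ≈ 1.126.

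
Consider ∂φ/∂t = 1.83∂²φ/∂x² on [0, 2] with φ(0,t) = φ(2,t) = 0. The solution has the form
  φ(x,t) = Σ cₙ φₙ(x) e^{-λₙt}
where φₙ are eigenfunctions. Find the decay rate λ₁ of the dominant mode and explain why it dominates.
Eigenvalues: λₙ = 1.83n²π²/2².
First three modes:
  n=1: λ₁ = 1.83π²/2² ≈ 4.515
  n=2: λ₂ = 7.32π²/2² ≈ 18.061 (4× faster decay)
  n=3: λ₃ = 16.47π²/2² ≈ 40.638 (9× faster decay)
As t → ∞, higher modes decay exponentially faster. The n=1 mode dominates: φ ~ c₁ sin(πx/2) e^{-λ₁t}.
Decay rate: λ₁ = 1.83π²/2² ≈ 4.515.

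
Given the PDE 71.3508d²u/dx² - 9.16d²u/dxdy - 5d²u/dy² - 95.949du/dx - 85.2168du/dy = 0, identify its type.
The second-order coefficients are A = 71.3508, B = -9.16, C = -5. Since B² - 4AC = 1510.9216 > 0, this is a hyperbolic PDE.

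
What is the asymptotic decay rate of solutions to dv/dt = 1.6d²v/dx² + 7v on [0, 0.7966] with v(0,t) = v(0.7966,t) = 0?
Eigenvalues: λₙ = 1.6n²π²/0.7966² - 7.
First three modes:
  n=1: λ₁ = 1.6π²/0.7966² - 7 ≈ 17.885
  n=2: λ₂ = 6.4π²/0.7966² - 7 ≈ 92.54
  n=3: λ₃ = 14.4π²/0.7966² - 7 ≈ 216.966
Since 1.6π²/0.7966² ≈ 24.885 > 7, all λₙ > 0.
The n=1 mode decays slowest → dominates as t → ∞.
Asymptotic: v ~ c₁ sin(πx/0.7966) e^{-λ₁t} with decay rate λ₁ ≈ 17.885.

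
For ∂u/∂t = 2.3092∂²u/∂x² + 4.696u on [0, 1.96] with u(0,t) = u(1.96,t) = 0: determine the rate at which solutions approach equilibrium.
Eigenvalues: λₙ = 2.3092n²π²/1.96² - 4.696.
First three modes:
  n=1: λ₁ = 2.3092π²/1.96² - 4.696 ≈ 1.237
  n=2: λ₂ = 9.2368π²/1.96² - 4.696 ≈ 19.035
  n=3: λ₃ = 20.7828π²/1.96² - 4.696 ≈ 48.698
Since 2.3092π²/1.96² ≈ 5.933 > 4.696, all λₙ > 0.
The n=1 mode decays slowest → dominates as t → ∞.
Asymptotic: u ~ c₁ sin(πx/1.96) e^{-λ₁t} with decay rate λ₁ ≈ 1.237.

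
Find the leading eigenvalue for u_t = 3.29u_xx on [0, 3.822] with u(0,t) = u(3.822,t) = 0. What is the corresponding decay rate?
Eigenvalues: λₙ = 3.29n²π²/3.822².
First three modes:
  n=1: λ₁ = 3.29π²/3.822² ≈ 2.223
  n=2: λ₂ = 13.16π²/3.822² ≈ 8.891 (4× faster decay)
  n=3: λ₃ = 29.61π²/3.822² ≈ 20.006 (9× faster decay)
As t → ∞, higher modes decay exponentially faster. The n=1 mode dominates: u ~ c₁ sin(πx/3.822) e^{-λ₁t}.
Decay rate: λ₁ = 3.29π²/3.822² ≈ 2.223.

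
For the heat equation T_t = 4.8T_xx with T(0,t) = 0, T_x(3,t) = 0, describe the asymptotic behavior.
T → 0. Heat escapes through the Dirichlet boundary.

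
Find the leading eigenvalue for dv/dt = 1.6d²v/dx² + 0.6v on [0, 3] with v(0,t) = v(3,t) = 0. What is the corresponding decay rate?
Eigenvalues: λₙ = 1.6n²π²/3² - 0.6.
First three modes:
  n=1: λ₁ = 1.6π²/3² - 0.6 ≈ 1.155
  n=2: λ₂ = 6.4π²/3² - 0.6 ≈ 6.418
  n=3: λ₃ = 14.4π²/3² - 0.6 ≈ 15.191
Since 1.6π²/3² ≈ 1.755 > 0.6, all λₙ > 0.
The n=1 mode decays slowest → dominates as t → ∞.
Asymptotic: v ~ c₁ sin(πx/3) e^{-λ₁t} with decay rate λ₁ ≈ 1.155.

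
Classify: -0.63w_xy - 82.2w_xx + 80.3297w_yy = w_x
Rewriting in standard form: -82.2w_xx - 0.63w_xy + 80.3297w_yy - w_x = 0. Hyperbolic (discriminant = 26412.80226).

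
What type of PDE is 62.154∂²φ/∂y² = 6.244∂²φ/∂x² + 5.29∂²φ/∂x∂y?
Rewriting in standard form: -6.244∂²φ/∂x² - 5.29∂²φ/∂x∂y + 62.154∂²φ/∂y² = 0. With A = -6.244, B = -5.29, C = 62.154, the discriminant is 1580.342404. This is a hyperbolic PDE.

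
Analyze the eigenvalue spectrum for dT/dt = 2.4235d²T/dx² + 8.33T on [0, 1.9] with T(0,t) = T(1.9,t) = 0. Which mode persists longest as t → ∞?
Eigenvalues: λₙ = 2.4235n²π²/1.9² - 8.33.
First three modes:
  n=1: λ₁ = 2.4235π²/1.9² - 8.33 ≈ -1.704
  n=2: λ₂ = 9.694π²/1.9² - 8.33 ≈ 18.173
  n=3: λ₃ = 21.8115π²/1.9² - 8.33 ≈ 51.302
Since 2.4235π²/1.9² ≈ 6.626 < 8.33, λ₁ < 0.
The n=1 mode grows fastest (−λₙ is largest for n=1) → dominates.
Asymptotic: T ~ c₁ sin(πx/1.9) e^{1.704t} (exponential growth at rate −λ₁ ≈ 1.704).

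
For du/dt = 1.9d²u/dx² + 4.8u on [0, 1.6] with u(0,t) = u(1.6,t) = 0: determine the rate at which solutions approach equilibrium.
Eigenvalues: λₙ = 1.9n²π²/1.6² - 4.8.
First three modes:
  n=1: λ₁ = 1.9π²/1.6² - 4.8 ≈ 2.525
  n=2: λ₂ = 7.6π²/1.6² - 4.8 ≈ 24.5
  n=3: λ₃ = 17.1π²/1.6² - 4.8 ≈ 61.126
Since 1.9π²/1.6² ≈ 7.325 > 4.8, all λₙ > 0.
The n=1 mode decays slowest → dominates as t → ∞.
Asymptotic: u ~ c₁ sin(πx/1.6) e^{-λ₁t} with decay rate λ₁ ≈ 2.525.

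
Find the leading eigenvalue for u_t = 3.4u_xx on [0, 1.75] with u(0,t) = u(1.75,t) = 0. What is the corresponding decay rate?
Eigenvalues: λₙ = 3.4n²π²/1.75².
First three modes:
  n=1: λ₁ = 3.4π²/1.75² ≈ 10.957
  n=2: λ₂ = 13.6π²/1.75² ≈ 43.829 (4× faster decay)
  n=3: λ₃ = 30.6π²/1.75² ≈ 98.615 (9× faster decay)
As t → ∞, higher modes decay exponentially faster. The n=1 mode dominates: u ~ c₁ sin(πx/1.75) e^{-λ₁t}.
Decay rate: λ₁ = 3.4π²/1.75² ≈ 10.957.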